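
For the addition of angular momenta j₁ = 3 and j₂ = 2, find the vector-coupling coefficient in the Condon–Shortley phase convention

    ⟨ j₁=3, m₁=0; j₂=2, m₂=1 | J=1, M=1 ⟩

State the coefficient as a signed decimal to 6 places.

−√(3/35) = -0.292770

j₁+j₂−J=4  J+j₁−j₂=2  J−j₁+j₂=0  j₁+j₂+J+1=7
(j₁±m₁, j₂±m₂, J±M) = (3,3,3,1,2,0)
P² = 432/35
sum k=3..3:
  [3] −1/12 = -1/12
S = -1/12
C² = P²·S² = 3/35 ; C = -0.292770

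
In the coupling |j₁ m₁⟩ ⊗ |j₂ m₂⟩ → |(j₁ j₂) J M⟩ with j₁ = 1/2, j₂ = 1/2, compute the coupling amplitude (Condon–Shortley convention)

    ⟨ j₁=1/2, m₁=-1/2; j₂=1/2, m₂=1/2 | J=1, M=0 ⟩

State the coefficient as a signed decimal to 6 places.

+0.707107

√[3·0!1!1!/3! · 0!1!1!0!1!1!] = √(1/2)
  +(−1)^0/∏(0,0,1,1,0,0)! = 1  (running 1)
⟨..|..⟩ = √(1/2)·(1) = +0.707107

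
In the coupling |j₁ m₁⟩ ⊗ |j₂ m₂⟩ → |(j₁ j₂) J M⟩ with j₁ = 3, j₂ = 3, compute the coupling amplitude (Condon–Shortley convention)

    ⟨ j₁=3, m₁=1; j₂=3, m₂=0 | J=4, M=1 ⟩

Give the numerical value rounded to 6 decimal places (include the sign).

−√(15/154) ≈ -0.312094

triangle: 2!×4!×4!/11! = 1152/39916800
(j±m)!: 4!×2!×3!×3!×5!×3! = 1244160
prefactor² = (2J+1)×Δ×N² = 124416/385
  k=0: +1/(0!×2!×2!×3!×2!×1!) = 1/48
  k=1: −1/(1!×1!×1!×2!×3!×2!) = -1/24
  k=2: +1/(2!×0!×0!×1!×4!×3!) = 1/288
Σ = -5/288  ⇒  CG² = 124416/385×(-5/288)² = 15/154
CG = −√(15/154) = -0.312094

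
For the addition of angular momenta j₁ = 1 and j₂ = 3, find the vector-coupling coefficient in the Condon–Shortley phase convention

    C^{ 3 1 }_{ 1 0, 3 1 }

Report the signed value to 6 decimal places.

−√(1/12) = -0.288675

j₁+j₂−J=1  J+j₁−j₂=1  J−j₁+j₂=5  j₁+j₂+J+1=8
(j₁±m₁, j₂±m₂, J±M) = (1,1,4,2,4,2)
P² = 48
sum k=0..1:
  [0] +1/24 = 1/24
  [1] −1/12 = -1/12
S = -1/24
C² = P²·S² = 1/12 ; C = -0.288675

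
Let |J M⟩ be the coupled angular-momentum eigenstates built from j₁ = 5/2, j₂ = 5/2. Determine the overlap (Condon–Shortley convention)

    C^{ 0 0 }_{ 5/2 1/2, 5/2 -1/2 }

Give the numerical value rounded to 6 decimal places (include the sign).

j₁+j₂−J=5  J+j₁−j₂=0  J−j₁+j₂=0  j₁+j₂+J+1=6
(j₁±m₁, j₂±m₂, J±M) = (3,2,2,3,0,0)
P² = 24
sum k=2..2:
  [2] +1/12 = 1/12
S = 1/12
C² = P²·S² = 1/6 ; C = +0.408248

+√(1/6) ≈ +0.408248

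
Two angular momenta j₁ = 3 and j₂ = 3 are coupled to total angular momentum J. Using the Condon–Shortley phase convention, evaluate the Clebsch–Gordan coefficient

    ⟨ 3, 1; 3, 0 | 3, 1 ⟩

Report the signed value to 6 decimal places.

triangle: 3!×3!×3!/10! = 216/3628800
(j±m)!: 4!×2!×3!×3!×4!×2! = 82944
prefactor² = (2J+1)×Δ×N² = 864/25
  k=0: +1/(0!×3!×2!×3!×1!×0!) = 1/72
  k=1: −1/(1!×2!×1!×2!×2!×1!) = -1/8
  k=2: +1/(2!×1!×0!×1!×3!×2!) = 1/24
Σ = -5/72  ⇒  CG² = 864/25×(-5/72)² = 1/6
CG = −√(1/6) = -0.408248

-0.408248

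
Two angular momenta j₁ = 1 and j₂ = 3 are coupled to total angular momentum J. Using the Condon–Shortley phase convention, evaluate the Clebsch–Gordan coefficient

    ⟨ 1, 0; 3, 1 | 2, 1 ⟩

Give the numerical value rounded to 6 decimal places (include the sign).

√[5·2!0!4!/7! · 1!1!4!2!3!1!] = √(96/7)
  +(−1)^1/∏(1,1,0,3,0,1)! = -1/6  (running -1/6)
⟨..|..⟩ = √(96/7)·(-1/6) = -0.617213

-0.617213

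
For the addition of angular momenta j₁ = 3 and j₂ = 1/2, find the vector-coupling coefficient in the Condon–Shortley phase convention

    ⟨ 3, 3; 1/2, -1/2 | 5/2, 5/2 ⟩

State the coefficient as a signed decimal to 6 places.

√[6·1!5!0!/7! · 6!0!0!1!5!0!] = √(86400/7)
  +(−1)^0/∏(0,1,0,0,5,0)! = 1/120  (running 1/120)
⟨..|..⟩ = √(86400/7)·(1/120) = +0.925820

+0.925820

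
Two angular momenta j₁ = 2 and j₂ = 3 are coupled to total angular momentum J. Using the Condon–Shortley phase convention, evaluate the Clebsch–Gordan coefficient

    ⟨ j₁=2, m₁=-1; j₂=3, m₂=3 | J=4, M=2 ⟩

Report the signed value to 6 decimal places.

-0.439155  (= −√(27/140))

√[9·1!3!5!/10! · 1!3!6!0!6!2!] = √(77760/7)
  +(−1)^1/∏(1,0,2,5,1,0)! = -1/240  (running -1/240)
⟨..|..⟩ = √(77760/7)·(-1/240) = -0.439155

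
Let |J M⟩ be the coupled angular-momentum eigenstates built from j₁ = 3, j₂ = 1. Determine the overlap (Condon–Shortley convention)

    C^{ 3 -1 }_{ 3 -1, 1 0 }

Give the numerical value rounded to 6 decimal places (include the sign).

-0.288675

triangle: 1!*5!*1!/8! = 120/40320
(j±m)!: 2!*4!*1!*1!*2!*4! = 2304
prefactor² = (2J+1)*Δ*N² = 48
  k=0: +1/(0!*1!*4!*1!*1!*0!) = 1/24
  k=1: −1/(1!*0!*3!*0!*2!*1!) = -1/12
Σ = -1/24  ⇒  CG² = 48*(-1/24)² = 1/12
CG = −√(1/12) = -0.288675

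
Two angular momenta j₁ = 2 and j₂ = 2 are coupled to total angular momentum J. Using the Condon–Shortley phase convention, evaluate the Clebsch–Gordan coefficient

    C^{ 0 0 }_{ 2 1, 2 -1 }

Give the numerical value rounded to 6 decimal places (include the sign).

√[1·4!0!0!/5! · 3!1!1!3!0!0!] = √(36/5)
  +(−1)^1/∏(1,3,0,0,0,0)! = -1/6  (running -1/6)
⟨..|..⟩ = √(36/5)·(-1/6) = -0.447214

-0.447214  (= −√(1/5))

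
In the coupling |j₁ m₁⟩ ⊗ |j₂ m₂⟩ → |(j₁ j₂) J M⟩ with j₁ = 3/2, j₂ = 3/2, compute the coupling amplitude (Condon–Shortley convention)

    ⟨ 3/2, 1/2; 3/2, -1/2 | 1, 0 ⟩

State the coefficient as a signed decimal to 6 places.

-0.223607  (= −√(1/20))

j₁+j₂−J=2  J+j₁−j₂=1  J−j₁+j₂=1  j₁+j₂+J+1=5
(j₁±m₁, j₂±m₂, J±M) = (2,1,1,2,1,1)
P² = 1/5
sum k=0..1:
  [0] +1/2 = 1/2
  [1] −1/1 = -1
S = -1/2
C² = P²·S² = 1/20 ; C = -0.223607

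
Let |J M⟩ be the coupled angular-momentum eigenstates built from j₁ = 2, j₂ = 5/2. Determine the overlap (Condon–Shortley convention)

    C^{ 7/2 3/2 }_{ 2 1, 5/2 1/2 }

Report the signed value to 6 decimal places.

+0.308607

√[8·1!3!4!/9! · 3!1!3!2!5!2!] = √(384/7)
  +(−1)^0/∏(0,1,1,3,2,1)! = 1/12  (running 1/12)
  +(−1)^1/∏(1,0,0,2,3,2)! = -1/24  (running 1/24)
⟨..|..⟩ = √(384/7)·(1/24) = +0.308607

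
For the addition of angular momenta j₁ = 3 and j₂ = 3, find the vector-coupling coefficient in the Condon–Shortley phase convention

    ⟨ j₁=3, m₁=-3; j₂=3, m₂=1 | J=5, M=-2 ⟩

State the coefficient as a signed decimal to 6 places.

-0.408248

j₁+j₂−J=1  J+j₁−j₂=5  J−j₁+j₂=5  j₁+j₂+J+1=12
(j₁±m₁, j₂±m₂, J±M) = (0,6,4,2,3,7)
P² = 345600
sum k=1..1:
  [1] −1/1440 = -1/1440
S = -1/1440
C² = P²·S² = 1/6 ; C = -0.408248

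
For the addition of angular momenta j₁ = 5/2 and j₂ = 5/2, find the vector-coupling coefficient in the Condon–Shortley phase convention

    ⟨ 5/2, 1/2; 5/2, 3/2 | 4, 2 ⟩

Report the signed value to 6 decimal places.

−√(5/28) = -0.422577

triangle: 1!×4!×4!/10! = 576/3628800
(j±m)!: 3!×2!×4!×1!×6!×2! = 414720
prefactor² = (2J+1)×Δ×N² = 20736/35
  k=0: +1/(0!×1!×2!×4!×2!×0!) = 1/96
  k=1: −1/(1!×0!×1!×3!×3!×1!) = -1/36
Σ = -5/288  ⇒  CG² = 20736/35×(-5/288)² = 5/28
CG = −√(5/28) = -0.422577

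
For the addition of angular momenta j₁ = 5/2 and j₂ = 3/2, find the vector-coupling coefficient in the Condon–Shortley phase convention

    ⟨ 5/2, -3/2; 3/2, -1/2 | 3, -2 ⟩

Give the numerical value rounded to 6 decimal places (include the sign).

triangle: 1!×4!×2!/8! = 48/40320
(j±m)!: 1!×4!×1!×2!×1!×5! = 5760
prefactor² = (2J+1)×Δ×N² = 48
  k=0: +1/(0!×1!×4!×1!×0!×1!) = 1/24
  k=1: −1/(1!×0!×3!×0!×1!×2!) = -1/12
Σ = -1/24  ⇒  CG² = 48×(-1/24)² = 1/12
CG = −√(1/12) = -0.288675

−√(1/12) = -0.288675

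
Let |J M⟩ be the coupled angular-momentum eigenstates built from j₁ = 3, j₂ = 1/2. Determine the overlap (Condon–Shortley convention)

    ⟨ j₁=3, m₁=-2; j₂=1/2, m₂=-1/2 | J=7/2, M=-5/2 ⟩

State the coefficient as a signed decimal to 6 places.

+0.925820  (= +√(6/7))

j₁+j₂−J=0  J+j₁−j₂=6  J−j₁+j₂=1  j₁+j₂+J+1=8
(j₁±m₁, j₂±m₂, J±M) = (1,5,0,1,1,6)
P² = 86400/7
sum k=0..0:
  [0] +1/120 = 1/120
S = 1/120
C² = P²·S² = 6/7 ; C = +0.925820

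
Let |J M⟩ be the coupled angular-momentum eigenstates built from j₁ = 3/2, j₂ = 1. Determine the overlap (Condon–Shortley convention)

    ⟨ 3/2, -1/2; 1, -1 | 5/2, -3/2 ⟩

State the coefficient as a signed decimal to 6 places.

+0.774597  (= +√(3/5))

√[6·0!3!2!/6! · 1!2!0!2!1!4!] = √(48/5)
  +(−1)^0/∏(0,0,2,0,1,2)! = 1/4  (running 1/4)
⟨..|..⟩ = √(48/5)·(1/4) = +0.774597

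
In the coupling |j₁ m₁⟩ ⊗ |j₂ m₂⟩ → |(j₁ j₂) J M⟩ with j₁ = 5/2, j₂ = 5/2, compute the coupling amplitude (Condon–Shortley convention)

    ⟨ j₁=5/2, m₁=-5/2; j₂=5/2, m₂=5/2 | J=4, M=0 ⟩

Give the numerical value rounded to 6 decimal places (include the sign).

j₁+j₂−J=1  J+j₁−j₂=4  J−j₁+j₂=4  j₁+j₂+J+1=10
(j₁±m₁, j₂±m₂, J±M) = (0,5,5,0,4,4)
P² = 82944/7
sum k=1..1:
  [1] −1/576 = -1/576
S = -1/576
C² = P²·S² = 1/28 ; C = -0.188982

-0.188982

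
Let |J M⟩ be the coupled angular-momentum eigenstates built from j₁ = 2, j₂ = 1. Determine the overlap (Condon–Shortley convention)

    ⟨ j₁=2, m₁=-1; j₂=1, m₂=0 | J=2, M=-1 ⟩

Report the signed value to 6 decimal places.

√[5·1!3!1!/6! · 1!3!1!1!1!3!] = √(3/2)
  +(−1)^0/∏(0,1,3,1,0,0)! = 1/6  (running 1/6)
  +(−1)^1/∏(1,0,2,0,1,1)! = -1/2  (running -1/3)
⟨..|..⟩ = √(3/2)·(-1/3) = -0.408248

-0.408248  (= −√(1/6))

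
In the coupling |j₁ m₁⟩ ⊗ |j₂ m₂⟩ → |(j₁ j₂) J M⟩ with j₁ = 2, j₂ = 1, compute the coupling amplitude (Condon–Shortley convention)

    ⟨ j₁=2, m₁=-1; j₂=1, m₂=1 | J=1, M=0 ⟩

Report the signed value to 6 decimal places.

triangle: 2!*2!*0!/5! = 4/120
(j±m)!: 1!*3!*2!*0!*1!*1! = 12
prefactor² = (2J+1)*Δ*N² = 6/5
  k=2: +1/(2!*0!*1!*0!*1!*0!) = 1/2
Σ = 1/2  ⇒  CG² = 6/5*1/2² = 3/10
CG = +√(3/10) = +0.547723

+√(3/10) = +0.547723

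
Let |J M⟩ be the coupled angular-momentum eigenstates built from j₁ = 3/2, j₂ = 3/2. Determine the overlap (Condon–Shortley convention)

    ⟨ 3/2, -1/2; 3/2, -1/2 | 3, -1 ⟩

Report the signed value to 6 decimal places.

triangle: 0!×3!×3!/7! = 36/5040
(j±m)!: 1!×2!×1!×2!×2!×4! = 192
prefactor² = (2J+1)×Δ×N² = 48/5
  k=0: +1/(0!×0!×2!×1!×1!×2!) = 1/4
Σ = 1/4  ⇒  CG² = 48/5×1/4² = 3/5
CG = +√(3/5) = +0.774597

+0.774597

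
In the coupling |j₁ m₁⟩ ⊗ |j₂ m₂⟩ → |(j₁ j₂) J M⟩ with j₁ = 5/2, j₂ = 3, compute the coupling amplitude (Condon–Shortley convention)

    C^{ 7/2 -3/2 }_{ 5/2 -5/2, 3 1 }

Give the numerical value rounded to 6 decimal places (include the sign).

triangle: 2!*3!*4!/10! = 288/3628800
(j±m)!: 0!*5!*4!*2!*2!*5! = 1382400
prefactor² = (2J+1)*Δ*N² = 6144/7
  k=2: +1/(2!*0!*3!*2!*0!*2!) = 1/48
Σ = 1/48  ⇒  CG² = 6144/7*1/48² = 8/21
CG = +√(8/21) = +0.617213

+0.617213  (= +√(8/21))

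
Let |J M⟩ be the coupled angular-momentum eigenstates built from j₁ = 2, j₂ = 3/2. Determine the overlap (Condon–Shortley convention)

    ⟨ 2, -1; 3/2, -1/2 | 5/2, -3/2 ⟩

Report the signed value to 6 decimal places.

triangle: 1!·3!·2!/7! = 12/5040
(j±m)!: 1!·3!·1!·2!·1!·4! = 288
prefactor² = (2J+1)·Δ·N² = 144/35
  k=0: +1/(0!·1!·3!·1!·0!·1!) = 1/6
  k=1: −1/(1!·0!·2!·0!·1!·2!) = -1/4
Σ = -1/12  ⇒  CG² = 144/35·(-1/12)² = 1/35
CG = −√(1/35) = -0.169031

-0.169031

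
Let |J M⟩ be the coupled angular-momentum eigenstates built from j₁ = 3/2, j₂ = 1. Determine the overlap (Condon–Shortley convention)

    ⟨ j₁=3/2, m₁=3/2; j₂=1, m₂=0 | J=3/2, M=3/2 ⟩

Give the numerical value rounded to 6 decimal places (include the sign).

+√(3/5) = +0.774597

j₁+j₂−J=1  J+j₁−j₂=2  J−j₁+j₂=1  j₁+j₂+J+1=5
(j₁±m₁, j₂±m₂, J±M) = (3,0,1,1,3,0)
P² = 12/5
sum k=0..0:
  [0] +1/2 = 1/2
S = 1/2
C² = P²·S² = 3/5 ; C = +0.774597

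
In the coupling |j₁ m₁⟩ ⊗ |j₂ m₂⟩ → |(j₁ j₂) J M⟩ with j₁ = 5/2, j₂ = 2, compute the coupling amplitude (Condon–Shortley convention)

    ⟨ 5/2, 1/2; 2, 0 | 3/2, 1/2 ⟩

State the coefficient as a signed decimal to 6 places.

j₁+j₂−J=3  J+j₁−j₂=2  J−j₁+j₂=1  j₁+j₂+J+1=7
(j₁±m₁, j₂±m₂, J±M) = (3,2,2,2,2,1)
P² = 32/35
sum k=1..2:
  [1] −1/2 = -1/2
  [2] +1/4 = 1/4
S = -1/4
C² = P²·S² = 2/35 ; C = -0.239046

-0.239046  (= −√(2/35))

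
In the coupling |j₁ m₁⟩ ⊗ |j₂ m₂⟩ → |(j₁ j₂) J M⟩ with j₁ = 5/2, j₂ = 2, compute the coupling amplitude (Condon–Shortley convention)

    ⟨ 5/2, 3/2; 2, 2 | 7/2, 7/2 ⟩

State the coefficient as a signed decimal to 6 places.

triangle: 1!·4!·3!/9! = 144/362880
(j±m)!: 4!·1!·4!·0!·7!·0! = 2903040
prefactor² = (2J+1)·Δ·N² = 9216
  k=1: −1/(1!·0!·0!·3!·4!·0!) = -1/144
Σ = -1/144  ⇒  CG² = 9216·(-1/144)² = 4/9
CG = −√(4/9) = -0.666667

−√(4/9) ≈ -0.666667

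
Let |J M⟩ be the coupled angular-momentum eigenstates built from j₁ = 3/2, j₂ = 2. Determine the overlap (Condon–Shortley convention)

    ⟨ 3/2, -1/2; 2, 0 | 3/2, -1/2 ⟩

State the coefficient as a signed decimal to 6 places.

triangle: 2!*1!*2!/6! = 4/720
(j±m)!: 1!*2!*2!*2!*1!*2! = 16
prefactor² = (2J+1)*Δ*N² = 16/45
  k=1: −1/(1!*1!*1!*1!*0!*1!) = -1
  k=2: +1/(2!*0!*0!*0!*1!*2!) = 1/4
Σ = -3/4  ⇒  CG² = 16/45*(-3/4)² = 1/5
CG = −√(1/5) = -0.447214

−√(1/5) = -0.447214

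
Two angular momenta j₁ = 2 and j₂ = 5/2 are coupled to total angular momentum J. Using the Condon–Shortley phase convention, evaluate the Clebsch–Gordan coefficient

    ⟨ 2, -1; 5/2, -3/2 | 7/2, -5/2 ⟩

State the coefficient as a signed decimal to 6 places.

+√(1/63) = +0.125988

j₁+j₂−J=1  J+j₁−j₂=3  J−j₁+j₂=4  j₁+j₂+J+1=9
(j₁±m₁, j₂±m₂, J±M) = (1,3,1,4,1,6)
P² = 2304/7
sum k=0..1:
  [0] +1/36 = 1/36
  [1] −1/48 = -1/48
S = 1/144
C² = P²·S² = 1/63 ; C = +0.125988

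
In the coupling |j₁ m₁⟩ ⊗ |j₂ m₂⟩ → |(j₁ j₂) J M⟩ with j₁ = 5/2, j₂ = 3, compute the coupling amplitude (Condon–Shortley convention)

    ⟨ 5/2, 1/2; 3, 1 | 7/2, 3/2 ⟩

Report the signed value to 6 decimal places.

−√(5/21) = -0.487950

√[8·2!3!4!/10! · 3!2!4!2!5!2!] = √(3072/35)
  +(−1)^0/∏(0,2,2,4,1,0)! = 1/96  (running 1/96)
  +(−1)^1/∏(1,1,1,3,2,1)! = -1/12  (running -7/96)
  +(−1)^2/∏(2,0,0,2,3,2)! = 1/48  (running -5/96)
⟨..|..⟩ = √(3072/35)·(-5/96) = -0.487950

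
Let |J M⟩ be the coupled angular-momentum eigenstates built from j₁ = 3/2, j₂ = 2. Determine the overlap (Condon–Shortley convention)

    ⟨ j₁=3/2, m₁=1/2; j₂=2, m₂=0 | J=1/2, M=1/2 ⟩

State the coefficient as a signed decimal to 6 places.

−√(1/5) = -0.447214

j₁+j₂−J=3  J+j₁−j₂=0  J−j₁+j₂=1  j₁+j₂+J+1=5
(j₁±m₁, j₂±m₂, J±M) = (2,1,2,2,1,0)
P² = 4/5
sum k=1..1:
  [1] −1/2 = -1/2
S = -1/2
C² = P²·S² = 1/5 ; C = -0.447214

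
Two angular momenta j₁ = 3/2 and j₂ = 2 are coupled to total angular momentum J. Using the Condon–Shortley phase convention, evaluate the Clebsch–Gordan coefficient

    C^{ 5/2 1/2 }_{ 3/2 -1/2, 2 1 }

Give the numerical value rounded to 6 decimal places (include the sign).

j₁+j₂−J=1  J+j₁−j₂=2  J−j₁+j₂=3  j₁+j₂+J+1=7
(j₁±m₁, j₂±m₂, J±M) = (1,2,3,1,3,2)
P² = 72/35
sum k=0..1:
  [0] +1/12 = 1/12
  [1] −1/2 = -1/2
S = -5/12
C² = P²·S² = 5/14 ; C = -0.597614

-0.597614  (= −√(5/14))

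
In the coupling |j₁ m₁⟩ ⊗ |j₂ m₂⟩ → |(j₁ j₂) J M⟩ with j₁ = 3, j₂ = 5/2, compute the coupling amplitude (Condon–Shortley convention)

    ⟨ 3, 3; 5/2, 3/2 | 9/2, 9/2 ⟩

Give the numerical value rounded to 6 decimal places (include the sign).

+√(6/11) ≈ +0.738549

j₁+j₂−J=1  J+j₁−j₂=5  J−j₁+j₂=4  j₁+j₂+J+1=11
(j₁±m₁, j₂±m₂, J±M) = (6,0,4,1,9,0)
P² = 49766400/11
sum k=0..0:
  [0] +1/2880 = 1/2880
S = 1/2880
C² = P²·S² = 6/11 ; C = +0.738549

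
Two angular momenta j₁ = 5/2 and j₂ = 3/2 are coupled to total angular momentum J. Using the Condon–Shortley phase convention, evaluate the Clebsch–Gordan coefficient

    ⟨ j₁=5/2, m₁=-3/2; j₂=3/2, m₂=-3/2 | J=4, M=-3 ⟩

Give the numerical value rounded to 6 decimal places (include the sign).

+0.790569  (= +√(5/8))

j₁+j₂−J=0  J+j₁−j₂=5  J−j₁+j₂=3  j₁+j₂+J+1=9
(j₁±m₁, j₂±m₂, J±M) = (1,4,0,3,1,7)
P² = 12960
sum k=0..0:
  [0] +1/144 = 1/144
S = 1/144
C² = P²·S² = 5/8 ; C = +0.790569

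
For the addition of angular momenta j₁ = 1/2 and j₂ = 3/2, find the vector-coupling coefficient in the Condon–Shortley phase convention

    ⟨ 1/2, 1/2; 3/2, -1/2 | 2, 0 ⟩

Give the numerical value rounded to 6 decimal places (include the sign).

√[5·0!1!3!/5! · 1!0!1!2!2!2!] = √(2)
  +(−1)^0/∏(0,0,0,1,1,2)! = 1/2  (running 1/2)
⟨..|..⟩ = √(2)·(1/2) = +0.707107

+√(1/2) = +0.707107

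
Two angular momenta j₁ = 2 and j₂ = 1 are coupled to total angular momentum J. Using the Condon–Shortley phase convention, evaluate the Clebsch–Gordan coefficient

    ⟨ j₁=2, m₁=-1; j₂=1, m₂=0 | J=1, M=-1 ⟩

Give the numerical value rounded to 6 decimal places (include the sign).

triangle: 2!×2!×0!/5! = 4/120
(j±m)!: 1!×3!×1!×1!×0!×2! = 12
prefactor² = (2J+1)×Δ×N² = 6/5
  k=1: −1/(1!×1!×2!×0!×0!×0!) = -1/2
Σ = -1/2  ⇒  CG² = 6/5×(-1/2)² = 3/10
CG = −√(3/10) = -0.547723

-0.547723  (= −√(3/10))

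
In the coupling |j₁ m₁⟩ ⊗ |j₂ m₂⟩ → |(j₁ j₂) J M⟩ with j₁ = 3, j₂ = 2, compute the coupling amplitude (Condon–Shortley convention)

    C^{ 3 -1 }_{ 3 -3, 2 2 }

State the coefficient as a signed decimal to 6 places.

j₁+j₂−J=2  J+j₁−j₂=4  J−j₁+j₂=2  j₁+j₂+J+1=9
(j₁±m₁, j₂±m₂, J±M) = (0,6,4,0,2,4)
P² = 1536
sum k=2..2:
  [2] +1/96 = 1/96
S = 1/96
C² = P²·S² = 1/6 ; C = +0.408248

+√(1/6) = +0.408248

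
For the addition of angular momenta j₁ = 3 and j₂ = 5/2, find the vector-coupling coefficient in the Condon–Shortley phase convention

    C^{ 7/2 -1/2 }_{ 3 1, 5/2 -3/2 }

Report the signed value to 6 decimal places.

+0.356348  (= +√(8/63))

j₁+j₂−J=2  J+j₁−j₂=4  J−j₁+j₂=3  j₁+j₂+J+1=10
(j₁±m₁, j₂±m₂, J±M) = (4,2,1,4,3,4)
P² = 18432/175
sum k=0..1:
  [0] +1/16 = 1/16
  [1] −1/36 = -1/36
S = 5/144
C² = P²·S² = 8/63 ; C = +0.356348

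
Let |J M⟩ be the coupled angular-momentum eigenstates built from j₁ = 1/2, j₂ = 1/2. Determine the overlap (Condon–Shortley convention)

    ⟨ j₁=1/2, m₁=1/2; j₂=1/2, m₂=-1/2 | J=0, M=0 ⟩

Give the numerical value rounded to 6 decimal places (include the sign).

j₁+j₂−J=1  J+j₁−j₂=0  J−j₁+j₂=0  j₁+j₂+J+1=2
(j₁±m₁, j₂±m₂, J±M) = (1,0,0,1,0,0)
P² = 1/2
sum k=0..0:
  [0] +1/1 = 1
S = 1
C² = P²·S² = 1/2 ; C = +0.707107

+0.707107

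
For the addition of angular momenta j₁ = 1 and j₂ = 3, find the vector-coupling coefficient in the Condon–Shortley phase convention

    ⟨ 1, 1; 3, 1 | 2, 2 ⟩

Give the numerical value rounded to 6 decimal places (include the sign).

+√(1/21) = +0.218218

j₁+j₂−J=2  J+j₁−j₂=0  J−j₁+j₂=4  j₁+j₂+J+1=7
(j₁±m₁, j₂±m₂, J±M) = (2,0,4,2,4,0)
P² = 768/7
sum k=0..0:
  [0] +1/48 = 1/48
S = 1/48
C² = P²·S² = 1/21 ; C = +0.218218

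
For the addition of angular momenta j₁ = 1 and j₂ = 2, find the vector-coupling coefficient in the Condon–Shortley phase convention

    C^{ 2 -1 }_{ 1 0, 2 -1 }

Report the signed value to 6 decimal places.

+√(1/6) ≈ +0.408248

√[5·1!1!3!/6! · 1!1!1!3!1!3!] = √(3/2)
  +(−1)^0/∏(0,1,1,1,0,2)! = 1/2  (running 1/2)
  +(−1)^1/∏(1,0,0,0,1,3)! = -1/6  (running 1/3)
⟨..|..⟩ = √(3/2)·(1/3) = +0.408248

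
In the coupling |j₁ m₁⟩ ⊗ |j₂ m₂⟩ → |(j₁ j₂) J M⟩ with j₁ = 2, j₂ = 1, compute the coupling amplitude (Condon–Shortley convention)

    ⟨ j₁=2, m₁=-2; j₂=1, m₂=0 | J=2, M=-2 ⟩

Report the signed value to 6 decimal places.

j₁+j₂−J=1  J+j₁−j₂=3  J−j₁+j₂=1  j₁+j₂+J+1=6
(j₁±m₁, j₂±m₂, J±M) = (0,4,1,1,0,4)
P² = 24
sum k=1..1:
  [1] −1/6 = -1/6
S = -1/6
C² = P²·S² = 2/3 ; C = -0.816497

-0.816497  (= −√(2/3))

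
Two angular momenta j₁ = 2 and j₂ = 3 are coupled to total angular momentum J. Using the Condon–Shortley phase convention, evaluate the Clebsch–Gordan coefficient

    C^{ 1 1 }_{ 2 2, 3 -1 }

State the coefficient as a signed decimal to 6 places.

+0.169031  (= +√(1/35))

√[3·4!0!2!/7! · 4!0!2!4!2!0!] = √(2304/35)
  +(−1)^0/∏(0,4,0,2,0,0)! = 1/48  (running 1/48)
⟨..|..⟩ = √(2304/35)·(1/48) = +0.169031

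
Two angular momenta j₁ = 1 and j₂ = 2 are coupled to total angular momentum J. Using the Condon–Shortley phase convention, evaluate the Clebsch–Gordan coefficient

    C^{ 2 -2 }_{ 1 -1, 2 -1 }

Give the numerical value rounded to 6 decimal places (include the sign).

√[5·1!1!3!/6! · 0!2!1!3!0!4!] = √(12)
  +(−1)^1/∏(1,0,1,0,0,3)! = -1/6  (running -1/6)
⟨..|..⟩ = √(12)·(-1/6) = -0.577350

−√(1/3) = -0.577350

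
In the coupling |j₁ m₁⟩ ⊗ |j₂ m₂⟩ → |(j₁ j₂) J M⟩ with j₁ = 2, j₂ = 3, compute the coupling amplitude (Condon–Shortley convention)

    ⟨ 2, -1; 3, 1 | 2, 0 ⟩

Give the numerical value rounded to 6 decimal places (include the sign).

+0.377964  (= +√(1/7))

√[5·3!1!3!/8! · 1!3!4!2!2!2!] = √(36/7)
  +(−1)^2/∏(2,1,1,2,0,1)! = 1/4  (running 1/4)
  +(−1)^3/∏(3,0,0,1,1,2)! = -1/12  (running 1/6)
⟨..|..⟩ = √(36/7)·(1/6) = +0.377964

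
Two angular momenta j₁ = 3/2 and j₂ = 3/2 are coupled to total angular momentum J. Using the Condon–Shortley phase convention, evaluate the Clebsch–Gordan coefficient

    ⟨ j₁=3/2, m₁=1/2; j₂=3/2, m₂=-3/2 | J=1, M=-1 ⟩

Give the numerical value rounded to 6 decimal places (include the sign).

√[3·2!1!1!/5! · 2!1!0!3!0!2!] = √(6/5)
  +(−1)^0/∏(0,2,1,0,0,1)! = 1/2  (running 1/2)
⟨..|..⟩ = √(6/5)·(1/2) = +0.547723

+0.547723  (= +√(3/10))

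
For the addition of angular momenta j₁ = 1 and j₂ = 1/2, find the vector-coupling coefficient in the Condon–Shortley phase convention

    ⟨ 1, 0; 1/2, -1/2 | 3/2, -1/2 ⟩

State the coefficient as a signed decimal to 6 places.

+√(2/3) ≈ +0.816497

√[4·0!2!1!/4! · 1!1!0!1!1!2!] = √(2/3)
  +(−1)^0/∏(0,0,1,0,1,1)! = 1  (running 1)
⟨..|..⟩ = √(2/3)·(1) = +0.816497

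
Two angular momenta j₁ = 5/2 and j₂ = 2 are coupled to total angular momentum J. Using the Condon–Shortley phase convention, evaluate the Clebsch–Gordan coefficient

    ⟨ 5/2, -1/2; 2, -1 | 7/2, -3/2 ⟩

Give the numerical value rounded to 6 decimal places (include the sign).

+0.308607  (= +√(2/21))

j₁+j₂−J=1  J+j₁−j₂=4  J−j₁+j₂=3  j₁+j₂+J+1=9
(j₁±m₁, j₂±m₂, J±M) = (2,3,1,3,2,5)
P² = 384/7
sum k=0..1:
  [0] +1/12 = 1/12
  [1] −1/24 = -1/24
S = 1/24
C² = P²·S² = 2/21 ; C = +0.308607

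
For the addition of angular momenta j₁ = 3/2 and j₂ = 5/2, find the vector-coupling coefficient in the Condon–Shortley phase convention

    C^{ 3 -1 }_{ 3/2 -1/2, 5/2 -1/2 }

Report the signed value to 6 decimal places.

−√(1/60) = -0.129099

triangle: 1!*2!*4!/8! = 48/40320
(j±m)!: 1!*2!*2!*3!*2!*4! = 1152
prefactor² = (2J+1)*Δ*N² = 48/5
  k=0: +1/(0!*1!*2!*2!*0!*2!) = 1/8
  k=1: −1/(1!*0!*1!*1!*1!*3!) = -1/6
Σ = -1/24  ⇒  CG² = 48/5*(-1/24)² = 1/60
CG = −√(1/60) = -0.129099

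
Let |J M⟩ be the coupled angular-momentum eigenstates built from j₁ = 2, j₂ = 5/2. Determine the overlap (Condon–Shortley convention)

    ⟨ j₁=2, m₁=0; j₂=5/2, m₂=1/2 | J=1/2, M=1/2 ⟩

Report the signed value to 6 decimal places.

triangle: 4!·0!·1!/6! = 24/720
(j±m)!: 2!·2!·3!·2!·1!·0! = 48
prefactor² = (2J+1)·Δ·N² = 16/5
  k=2: +1/(2!·2!·0!·1!·0!·0!) = 1/4
Σ = 1/4  ⇒  CG² = 16/5·1/4² = 1/5
CG = +√(1/5) = +0.447214

+0.447214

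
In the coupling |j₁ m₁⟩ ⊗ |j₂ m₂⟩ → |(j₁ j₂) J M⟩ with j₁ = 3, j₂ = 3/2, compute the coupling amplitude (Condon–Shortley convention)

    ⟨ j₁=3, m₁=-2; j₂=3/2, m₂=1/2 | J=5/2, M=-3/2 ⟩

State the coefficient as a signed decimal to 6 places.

+√(1/14) = +0.267261

√[6·2!4!1!/8! · 1!5!2!1!1!4!] = √(288/7)
  +(−1)^1/∏(1,1,4,1,0,0)! = -1/24  (running -1/24)
  +(−1)^2/∏(2,0,3,0,1,1)! = 1/12  (running 1/24)
⟨..|..⟩ = √(288/7)·(1/24) = +0.267261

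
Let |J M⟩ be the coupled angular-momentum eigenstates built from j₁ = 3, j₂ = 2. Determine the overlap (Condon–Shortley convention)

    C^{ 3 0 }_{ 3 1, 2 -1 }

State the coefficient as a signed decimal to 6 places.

+√(1/30) ≈ +0.182574

√[7·2!4!2!/9! · 4!2!1!3!3!3!] = √(96/5)
  +(−1)^0/∏(0,2,2,1,2,1)! = 1/8  (running 1/8)
  +(−1)^1/∏(1,1,1,0,3,2)! = -1/12  (running 1/24)
⟨..|..⟩ = √(96/5)·(1/24) = +0.182574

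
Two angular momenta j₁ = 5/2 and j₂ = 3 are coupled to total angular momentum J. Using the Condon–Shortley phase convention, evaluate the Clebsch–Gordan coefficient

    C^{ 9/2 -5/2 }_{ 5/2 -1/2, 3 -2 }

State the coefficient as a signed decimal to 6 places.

+0.497468  (= +√(49/198))

j₁+j₂−J=1  J+j₁−j₂=4  J−j₁+j₂=5  j₁+j₂+J+1=11
(j₁±m₁, j₂±m₂, J±M) = (2,3,1,5,2,7)
P² = 115200/11
sum k=0..1:
  [0] +1/144 = 1/144
  [1] −1/480 = -1/480
S = 7/1440
C² = P²·S² = 49/198 ; C = +0.497468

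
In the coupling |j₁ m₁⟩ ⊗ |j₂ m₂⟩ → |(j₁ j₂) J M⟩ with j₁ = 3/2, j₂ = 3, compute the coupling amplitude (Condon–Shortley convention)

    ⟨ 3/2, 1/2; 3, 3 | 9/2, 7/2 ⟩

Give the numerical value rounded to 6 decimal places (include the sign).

triangle: 0!·3!·6!/10! = 4320/3628800
(j±m)!: 2!·1!·6!·0!·8!·1! = 58060800
prefactor² = (2J+1)·Δ·N² = 691200
  k=0: +1/(0!·0!·1!·6!·2!·0!) = 1/1440
Σ = 1/1440  ⇒  CG² = 691200·1/1440² = 1/3
CG = +√(1/3) = +0.577350

+0.577350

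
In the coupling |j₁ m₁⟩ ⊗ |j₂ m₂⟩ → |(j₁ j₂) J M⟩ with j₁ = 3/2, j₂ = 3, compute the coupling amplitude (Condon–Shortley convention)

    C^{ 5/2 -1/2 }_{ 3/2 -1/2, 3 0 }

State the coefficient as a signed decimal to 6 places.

-0.414039

√[6·2!1!4!/8! · 1!2!3!3!2!3!] = √(216/35)
  +(−1)^1/∏(1,1,1,2,0,2)! = -1/4  (running -1/4)
  +(−1)^2/∏(2,0,0,1,1,3)! = 1/12  (running -1/6)
⟨..|..⟩ = √(216/35)·(-1/6) = -0.414039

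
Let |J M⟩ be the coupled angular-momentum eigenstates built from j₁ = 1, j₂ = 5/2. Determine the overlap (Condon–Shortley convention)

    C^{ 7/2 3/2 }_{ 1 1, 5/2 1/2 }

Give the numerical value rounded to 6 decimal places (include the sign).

+√(10/21) = +0.690066

triangle: 0!·2!·5!/8! = 240/40320
(j±m)!: 2!·0!·3!·2!·5!·2! = 5760
prefactor² = (2J+1)·Δ·N² = 1920/7
  k=0: +1/(0!·0!·0!·3!·2!·2!) = 1/24
Σ = 1/24  ⇒  CG² = 1920/7·1/24² = 10/21
CG = +√(10/21) = +0.690066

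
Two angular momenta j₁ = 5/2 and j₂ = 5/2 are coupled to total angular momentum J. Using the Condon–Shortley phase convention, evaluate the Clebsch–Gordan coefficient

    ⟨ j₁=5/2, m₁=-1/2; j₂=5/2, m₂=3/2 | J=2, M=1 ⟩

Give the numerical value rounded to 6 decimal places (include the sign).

j₁+j₂−J=3  J+j₁−j₂=2  J−j₁+j₂=2  j₁+j₂+J+1=8
(j₁±m₁, j₂±m₂, J±M) = (2,3,4,1,3,1)
P² = 36/7
sum k=2..3:
  [2] +1/4 = 1/4
  [3] −1/12 = -1/12
S = 1/6
C² = P²·S² = 1/7 ; C = +0.377964

+√(1/7) = +0.377964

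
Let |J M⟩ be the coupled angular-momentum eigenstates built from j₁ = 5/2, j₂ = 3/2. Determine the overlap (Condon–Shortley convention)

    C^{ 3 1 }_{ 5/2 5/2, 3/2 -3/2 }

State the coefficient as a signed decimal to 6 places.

√[7·1!4!2!/8! · 5!0!0!3!4!2!] = √(288)
  +(−1)^0/∏(0,1,0,0,4,2)! = 1/48  (running 1/48)
⟨..|..⟩ = √(288)·(1/48) = +0.353553

+0.353553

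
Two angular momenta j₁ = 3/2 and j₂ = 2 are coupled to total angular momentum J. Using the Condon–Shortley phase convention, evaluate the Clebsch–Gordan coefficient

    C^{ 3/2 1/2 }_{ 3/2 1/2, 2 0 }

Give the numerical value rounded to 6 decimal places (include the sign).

−√(1/5) ≈ -0.447214

√[4·2!1!2!/6! · 2!1!2!2!2!1!] = √(16/45)
  +(−1)^0/∏(0,2,1,2,0,0)! = 1/4  (running 1/4)
  +(−1)^1/∏(1,1,0,1,1,1)! = -1  (running -3/4)
⟨..|..⟩ = √(16/45)·(-3/4) = -0.447214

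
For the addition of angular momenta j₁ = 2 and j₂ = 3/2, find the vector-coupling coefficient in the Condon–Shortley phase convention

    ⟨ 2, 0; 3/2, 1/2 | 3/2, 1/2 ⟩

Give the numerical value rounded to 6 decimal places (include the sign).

−√(1/5) ≈ -0.447214

triangle: 2!·2!·1!/6! = 4/720
(j±m)!: 2!·2!·2!·1!·2!·1! = 16
prefactor² = (2J+1)·Δ·N² = 16/45
  k=1: −1/(1!·1!·1!·1!·1!·0!) = -1
  k=2: +1/(2!·0!·0!·0!·2!·1!) = 1/4
Σ = -3/4  ⇒  CG² = 16/45·(-3/4)² = 1/5
CG = −√(1/5) = -0.447214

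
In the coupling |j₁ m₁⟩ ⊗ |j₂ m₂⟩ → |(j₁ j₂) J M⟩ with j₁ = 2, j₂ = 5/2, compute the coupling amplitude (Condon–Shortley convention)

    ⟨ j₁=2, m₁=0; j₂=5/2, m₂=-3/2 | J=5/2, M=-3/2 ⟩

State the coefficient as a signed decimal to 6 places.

-0.119523

√[6·2!2!3!/8! · 2!2!1!4!1!4!] = √(288/35)
  +(−1)^0/∏(0,2,2,1,0,2)! = 1/8  (running 1/8)
  +(−1)^1/∏(1,1,1,0,1,3)! = -1/6  (running -1/24)
⟨..|..⟩ = √(288/35)·(-1/24) = -0.119523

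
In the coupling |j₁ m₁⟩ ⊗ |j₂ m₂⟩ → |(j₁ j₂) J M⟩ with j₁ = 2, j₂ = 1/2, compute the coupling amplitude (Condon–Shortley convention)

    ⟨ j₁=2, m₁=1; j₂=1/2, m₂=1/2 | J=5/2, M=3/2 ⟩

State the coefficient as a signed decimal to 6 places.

+0.894427  (= +√(4/5))

√[6·0!4!1!/6! · 3!1!1!0!4!1!] = √(144/5)
  +(−1)^0/∏(0,0,1,1,3,0)! = 1/6  (running 1/6)
⟨..|..⟩ = √(144/5)·(1/6) = +0.894427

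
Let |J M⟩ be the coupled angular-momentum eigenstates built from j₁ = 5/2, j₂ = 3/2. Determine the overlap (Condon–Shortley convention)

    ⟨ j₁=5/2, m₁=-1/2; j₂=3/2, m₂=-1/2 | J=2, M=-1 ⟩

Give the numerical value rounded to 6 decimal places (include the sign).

triangle: 2!·3!·1!/7! = 12/5040
(j±m)!: 2!·3!·1!·2!·1!·3! = 144
prefactor² = (2J+1)·Δ·N² = 12/7
  k=0: +1/(0!·2!·3!·1!·0!·0!) = 1/12
  k=1: −1/(1!·1!·2!·0!·1!·1!) = -1/2
Σ = -5/12  ⇒  CG² = 12/7·(-5/12)² = 25/84
CG = −√(25/84) = -0.545545

−√(25/84) = -0.545545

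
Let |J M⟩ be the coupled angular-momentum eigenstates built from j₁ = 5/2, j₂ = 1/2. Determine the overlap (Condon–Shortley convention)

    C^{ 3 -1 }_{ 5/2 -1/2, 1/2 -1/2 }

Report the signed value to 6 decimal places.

+0.816497

triangle: 0!·5!·1!/7! = 120/5040
(j±m)!: 2!·3!·0!·1!·2!·4! = 576
prefactor² = (2J+1)·Δ·N² = 96
  k=0: +1/(0!·0!·3!·0!·2!·1!) = 1/12
Σ = 1/12  ⇒  CG² = 96·1/12² = 2/3
CG = +√(2/3) = +0.816497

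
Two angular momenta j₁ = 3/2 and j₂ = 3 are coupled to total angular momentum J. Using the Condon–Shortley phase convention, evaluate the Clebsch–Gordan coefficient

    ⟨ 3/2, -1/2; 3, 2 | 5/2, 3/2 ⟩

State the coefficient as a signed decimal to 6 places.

j₁+j₂−J=2  J+j₁−j₂=1  J−j₁+j₂=4  j₁+j₂+J+1=8
(j₁±m₁, j₂±m₂, J±M) = (1,2,5,1,4,1)
P² = 288/7
sum k=1..2:
  [1] −1/24 = -1/24
  [2] +1/12 = 1/12
S = 1/24
C² = P²·S² = 1/14 ; C = +0.267261

+0.267261  (= +√(1/14))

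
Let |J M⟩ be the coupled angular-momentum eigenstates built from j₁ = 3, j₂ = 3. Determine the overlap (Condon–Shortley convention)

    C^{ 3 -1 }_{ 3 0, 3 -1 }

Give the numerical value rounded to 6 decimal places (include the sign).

√[7·3!3!3!/10! · 3!3!2!4!2!4!] = √(864/25)
  +(−1)^0/∏(0,3,3,2,0,1)! = 1/72  (running 1/72)
  +(−1)^1/∏(1,2,2,1,1,2)! = -1/8  (running -1/9)
  +(−1)^2/∏(2,1,1,0,2,3)! = 1/24  (running -5/72)
⟨..|..⟩ = √(864/25)·(-5/72) = -0.408248

-0.408248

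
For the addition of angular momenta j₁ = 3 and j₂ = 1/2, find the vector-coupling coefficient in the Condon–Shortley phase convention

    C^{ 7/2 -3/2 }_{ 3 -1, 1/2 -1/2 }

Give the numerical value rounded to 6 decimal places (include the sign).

+0.845154  (= +√(5/7))

j₁+j₂−J=0  J+j₁−j₂=6  J−j₁+j₂=1  j₁+j₂+J+1=8
(j₁±m₁, j₂±m₂, J±M) = (2,4,0,1,2,5)
P² = 11520/7
sum k=0..0:
  [0] +1/48 = 1/48
S = 1/48
C² = P²·S² = 5/7 ; C = +0.845154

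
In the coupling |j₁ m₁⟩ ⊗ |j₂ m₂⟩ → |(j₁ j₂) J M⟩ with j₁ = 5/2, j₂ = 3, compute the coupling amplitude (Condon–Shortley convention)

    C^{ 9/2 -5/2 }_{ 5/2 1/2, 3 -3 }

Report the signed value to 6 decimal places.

+√(3/11) ≈ +0.522233

√[10·1!4!5!/11! · 3!2!0!6!2!7!] = √(691200/11)
  +(−1)^0/∏(0,1,2,0,2,5)! = 1/480  (running 1/480)
⟨..|..⟩ = √(691200/11)·(1/480) = +0.522233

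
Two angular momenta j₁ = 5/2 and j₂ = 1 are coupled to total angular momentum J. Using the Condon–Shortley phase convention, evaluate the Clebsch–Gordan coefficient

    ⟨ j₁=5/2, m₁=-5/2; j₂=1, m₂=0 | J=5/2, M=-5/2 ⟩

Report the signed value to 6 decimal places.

triangle: 1!·4!·1!/7! = 24/5040
(j±m)!: 0!·5!·1!·1!·0!·5! = 14400
prefactor² = (2J+1)·Δ·N² = 2880/7
  k=1: −1/(1!·0!·4!·0!·0!·1!) = -1/24
Σ = -1/24  ⇒  CG² = 2880/7·(-1/24)² = 5/7
CG = −√(5/7) = -0.845154

-0.845154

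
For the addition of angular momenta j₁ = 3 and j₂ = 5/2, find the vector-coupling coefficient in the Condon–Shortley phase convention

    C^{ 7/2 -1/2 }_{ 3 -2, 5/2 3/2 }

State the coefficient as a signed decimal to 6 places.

+√(20/63) = +0.563436

j₁+j₂−J=2  J+j₁−j₂=4  J−j₁+j₂=3  j₁+j₂+J+1=10
(j₁±m₁, j₂±m₂, J±M) = (1,5,4,1,3,4)
P² = 9216/35
sum k=1..2:
  [1] −1/144 = -1/144
  [2] +1/24 = 1/24
S = 5/144
C² = P²·S² = 20/63 ; C = +0.563436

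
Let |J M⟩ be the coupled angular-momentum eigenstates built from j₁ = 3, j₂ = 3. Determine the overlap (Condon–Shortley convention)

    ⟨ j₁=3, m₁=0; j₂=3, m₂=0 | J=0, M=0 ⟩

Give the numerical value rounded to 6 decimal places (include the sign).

−√(1/7) = -0.377964

j₁+j₂−J=6  J+j₁−j₂=0  J−j₁+j₂=0  j₁+j₂+J+1=7
(j₁±m₁, j₂±m₂, J±M) = (3,3,3,3,0,0)
P² = 1296/7
sum k=3..3:
  [3] −1/36 = -1/36
S = -1/36
C² = P²·S² = 1/7 ; C = -0.377964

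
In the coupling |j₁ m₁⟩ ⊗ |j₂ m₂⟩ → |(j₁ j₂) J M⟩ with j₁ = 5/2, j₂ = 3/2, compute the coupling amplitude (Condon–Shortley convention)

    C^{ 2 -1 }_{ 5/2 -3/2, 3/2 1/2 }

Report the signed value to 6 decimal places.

+0.154303  (= +√(1/42))

j₁+j₂−J=2  J+j₁−j₂=3  J−j₁+j₂=1  j₁+j₂+J+1=7
(j₁±m₁, j₂±m₂, J±M) = (1,4,2,1,1,3)
P² = 24/7
sum k=1..2:
  [1] −1/6 = -1/6
  [2] +1/4 = 1/4
S = 1/12
C² = P²·S² = 1/42 ; C = +0.154303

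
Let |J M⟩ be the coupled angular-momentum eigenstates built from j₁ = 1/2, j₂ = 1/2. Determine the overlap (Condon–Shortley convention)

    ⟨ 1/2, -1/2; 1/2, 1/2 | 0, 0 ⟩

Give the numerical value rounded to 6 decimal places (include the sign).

−√(1/2) ≈ -0.707107

j₁+j₂−J=1  J+j₁−j₂=0  J−j₁+j₂=0  j₁+j₂+J+1=2
(j₁±m₁, j₂±m₂, J±M) = (0,1,1,0,0,0)
P² = 1/2
sum k=1..1:
  [1] −1/1 = -1
S = -1
C² = P²·S² = 1/2 ; C = -0.707107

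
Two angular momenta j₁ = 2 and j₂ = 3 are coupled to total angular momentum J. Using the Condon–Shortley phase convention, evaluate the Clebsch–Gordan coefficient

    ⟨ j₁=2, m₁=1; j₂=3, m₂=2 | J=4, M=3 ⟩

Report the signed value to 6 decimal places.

-0.223607  (= −√(1/20))

triangle: 1!·3!·5!/10! = 720/3628800
(j±m)!: 3!·1!·5!·1!·7!·1! = 3628800
prefactor² = (2J+1)·Δ·N² = 6480
  k=0: +1/(0!·1!·1!·5!·2!·0!) = 1/240
  k=1: −1/(1!·0!·0!·4!·3!·1!) = -1/144
Σ = -1/360  ⇒  CG² = 6480·(-1/360)² = 1/20
CG = −√(1/20) = -0.223607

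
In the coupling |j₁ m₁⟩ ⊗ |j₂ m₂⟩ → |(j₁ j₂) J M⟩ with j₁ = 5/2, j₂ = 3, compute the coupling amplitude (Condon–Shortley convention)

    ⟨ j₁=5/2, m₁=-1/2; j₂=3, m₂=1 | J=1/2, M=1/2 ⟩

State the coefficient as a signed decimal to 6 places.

triangle: 5!×0!×1!/7! = 120/5040
(j±m)!: 2!×3!×4!×2!×1!×0! = 576
prefactor² = (2J+1)×Δ×N² = 192/7
  k=3: −1/(3!×2!×0!×1!×0!×0!) = -1/12
Σ = -1/12  ⇒  CG² = 192/7×(-1/12)² = 4/21
CG = −√(4/21) = -0.436436

-0.436436  (= −√(4/21))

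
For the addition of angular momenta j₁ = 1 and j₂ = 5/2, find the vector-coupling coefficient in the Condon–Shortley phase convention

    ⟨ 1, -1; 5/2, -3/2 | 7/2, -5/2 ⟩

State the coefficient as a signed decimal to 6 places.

+√(5/7) = +0.845154

√[8·0!2!5!/8! · 0!2!1!4!1!6!] = √(11520/7)
  +(−1)^0/∏(0,0,2,1,0,4)! = 1/48  (running 1/48)
⟨..|..⟩ = √(11520/7)·(1/48) = +0.845154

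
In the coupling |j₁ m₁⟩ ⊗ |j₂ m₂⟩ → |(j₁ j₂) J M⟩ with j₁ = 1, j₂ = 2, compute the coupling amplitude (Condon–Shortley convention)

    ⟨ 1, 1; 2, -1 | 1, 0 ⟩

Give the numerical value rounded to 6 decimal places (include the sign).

√[3·2!0!2!/5! · 2!0!1!3!1!1!] = √(6/5)
  +(−1)^0/∏(0,2,0,1,0,1)! = 1/2  (running 1/2)
⟨..|..⟩ = √(6/5)·(1/2) = +0.547723

+0.547723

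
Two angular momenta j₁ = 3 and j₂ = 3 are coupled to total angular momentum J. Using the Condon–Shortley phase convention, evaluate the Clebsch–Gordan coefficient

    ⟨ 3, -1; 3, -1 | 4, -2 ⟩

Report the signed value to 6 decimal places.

-0.509647

j₁+j₂−J=2  J+j₁−j₂=4  J−j₁+j₂=4  j₁+j₂+J+1=11
(j₁±m₁, j₂±m₂, J±M) = (2,4,2,4,2,6)
P² = 331776/385
sum k=0..2:
  [0] +1/192 = 1/192
  [1] −1/36 = -1/36
  [2] +1/192 = 1/192
S = -5/288
C² = P²·S² = 20/77 ; C = -0.509647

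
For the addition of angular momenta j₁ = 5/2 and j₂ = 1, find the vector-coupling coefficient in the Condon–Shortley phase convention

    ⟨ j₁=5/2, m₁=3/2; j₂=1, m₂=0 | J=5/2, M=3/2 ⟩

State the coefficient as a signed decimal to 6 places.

j₁+j₂−J=1  J+j₁−j₂=4  J−j₁+j₂=1  j₁+j₂+J+1=7
(j₁±m₁, j₂±m₂, J±M) = (4,1,1,1,4,1)
P² = 576/35
sum k=0..1:
  [0] +1/6 = 1/6
  [1] −1/24 = -1/24
S = 1/8
C² = P²·S² = 9/35 ; C = +0.507093

+√(9/35) ≈ +0.507093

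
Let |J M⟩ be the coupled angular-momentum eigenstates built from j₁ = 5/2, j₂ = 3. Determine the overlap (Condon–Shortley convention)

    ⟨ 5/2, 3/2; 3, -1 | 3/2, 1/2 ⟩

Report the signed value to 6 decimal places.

√[4·4!1!2!/8! · 4!1!2!4!2!1!] = √(384/35)
  +(−1)^0/∏(0,4,1,2,0,0)! = 1/48  (running 1/48)
  +(−1)^1/∏(1,3,0,1,1,1)! = -1/6  (running -7/48)
⟨..|..⟩ = √(384/35)·(-7/48) = -0.483046

-0.483046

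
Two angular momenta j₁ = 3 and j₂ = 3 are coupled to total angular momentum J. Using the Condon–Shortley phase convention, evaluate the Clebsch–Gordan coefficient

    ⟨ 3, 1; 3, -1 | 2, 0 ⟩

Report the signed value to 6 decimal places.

√[5·4!2!2!/9! · 4!2!2!4!2!2!] = √(256/21)
  +(−1)^0/∏(0,4,2,2,0,0)! = 1/96  (running 1/96)
  +(−1)^1/∏(1,3,1,1,1,1)! = -1/6  (running -5/32)
  +(−1)^2/∏(2,2,0,0,2,2)! = 1/16  (running -3/32)
⟨..|..⟩ = √(256/21)·(-3/32) = -0.327327

-0.327327  (= −√(3/28))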